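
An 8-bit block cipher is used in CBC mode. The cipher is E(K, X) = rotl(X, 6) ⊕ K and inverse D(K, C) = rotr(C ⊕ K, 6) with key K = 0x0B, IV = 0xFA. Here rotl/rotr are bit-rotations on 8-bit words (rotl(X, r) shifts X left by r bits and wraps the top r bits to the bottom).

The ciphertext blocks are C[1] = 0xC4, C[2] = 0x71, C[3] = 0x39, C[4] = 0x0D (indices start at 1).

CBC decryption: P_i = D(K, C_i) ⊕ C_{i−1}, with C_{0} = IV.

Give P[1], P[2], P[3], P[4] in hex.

P[1]: D(K, 0xC4) = 0x3F; 0x3F ⊕ 0xFA = 0xC5.
P[2]: D(K, 0x71) = 0xE9; 0xE9 ⊕ 0xC4 = 0x2D.
P[3]: D(K, 0x39) = 0xC8; 0xC8 ⊕ 0x71 = 0xB9.
P[4]: D(K, 0x0D) = 0x18; 0x18 ⊕ 0x39 = 0x21.

P[1] = 0xC5, P[2] = 0x2D, P[3] = 0xB9, P[4] = 0x21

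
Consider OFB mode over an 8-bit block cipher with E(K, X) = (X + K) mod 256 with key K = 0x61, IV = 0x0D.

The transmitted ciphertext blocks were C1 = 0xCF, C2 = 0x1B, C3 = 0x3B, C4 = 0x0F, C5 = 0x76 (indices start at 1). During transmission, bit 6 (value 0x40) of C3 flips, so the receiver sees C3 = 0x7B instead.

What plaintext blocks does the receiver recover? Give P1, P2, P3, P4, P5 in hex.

P1 = 0xA1, P2 = 0xD4, P3 = 0x4B, P4 = 0x9E, P5 = 0x84

OFB decryption: S_i = E(K, S_{i−1}) with S_{0} = IV; P_i = C_i ⊕ S_i.
Only C3 changed, to 0x7B. In OFB, a change in C_i flips the same bit in P_i only; the keystream is unaffected. Decrypting the received ciphertext:
P1: S = E(K, 0x0D) = 0x6E; 0xCF ⊕ 0x6E = 0xA1.
P2: S = E(K, 0x6E) = 0xCF; 0x1B ⊕ 0xCF = 0xD4.
P3: S = E(K, 0xCF) = 0x30; 0x7B ⊕ 0x30 = 0x4B.
P4: S = E(K, 0x30) = 0x91; 0x0F ⊕ 0x91 = 0x9E.
P5: S = E(K, 0x91) = 0xF2; 0x76 ⊕ 0xF2 = 0x84.
Blocks that differ from the original plaintext: P3.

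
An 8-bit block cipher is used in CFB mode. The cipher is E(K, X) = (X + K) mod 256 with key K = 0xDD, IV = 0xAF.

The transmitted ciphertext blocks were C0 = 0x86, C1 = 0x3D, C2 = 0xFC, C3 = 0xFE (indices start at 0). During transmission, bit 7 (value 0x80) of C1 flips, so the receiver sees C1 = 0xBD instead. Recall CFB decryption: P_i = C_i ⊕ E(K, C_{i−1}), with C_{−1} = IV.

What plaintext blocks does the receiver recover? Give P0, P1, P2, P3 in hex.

Only C1 changed, to 0xBD. In CFB, a change in C_i flips the same bit in P_i and garbles P_{i+1}. Decrypting the received ciphertext:
P0: E(K, 0xAF) = 0x8C; 0x86 ⊕ 0x8C = 0x0A.
P1: E(K, 0x86) = 0x63; 0xBD ⊕ 0x63 = 0xDE.
P2: E(K, 0xBD) = 0x9A; 0xFC ⊕ 0x9A = 0x66.
P3: E(K, 0xFC) = 0xD9; 0xFE ⊕ 0xD9 = 0x27.
Blocks that differ from the original plaintext: P1, P2.

P0 = 0x0A, P1 = 0xDE, P2 = 0x66, P3 = 0x27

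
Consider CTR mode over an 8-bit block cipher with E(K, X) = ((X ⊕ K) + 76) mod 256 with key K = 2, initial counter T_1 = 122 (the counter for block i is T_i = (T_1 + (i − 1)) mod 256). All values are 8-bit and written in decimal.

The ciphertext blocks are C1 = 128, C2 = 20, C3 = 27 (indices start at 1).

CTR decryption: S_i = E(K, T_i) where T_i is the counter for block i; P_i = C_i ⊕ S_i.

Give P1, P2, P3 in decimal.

P1: T = 122, S = E(K, T) = 196; 128 ⊕ 196 = 68.
P2: T = 123, S = E(K, T) = 197; 20 ⊕ 197 = 209.
P3: T = 124, S = E(K, T) = 202; 27 ⊕ 202 = 209.

P1 = 68, P2 = 209, P3 = 209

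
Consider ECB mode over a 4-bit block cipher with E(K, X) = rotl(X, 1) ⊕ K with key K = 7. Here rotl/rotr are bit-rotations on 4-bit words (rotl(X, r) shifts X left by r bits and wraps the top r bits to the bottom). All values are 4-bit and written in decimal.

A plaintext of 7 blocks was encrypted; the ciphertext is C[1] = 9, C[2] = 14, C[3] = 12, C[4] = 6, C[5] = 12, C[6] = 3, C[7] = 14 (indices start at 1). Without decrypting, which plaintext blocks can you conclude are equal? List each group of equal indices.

P[2] = P[7]; P[3] = P[5]

ECB encrypts each block independently with the same key, so equal ciphertext blocks imply equal plaintext blocks.
C[2] = C[7] = 14, so P[2] = P[7].
C[3] = C[5] = 12, so P[3] = P[5].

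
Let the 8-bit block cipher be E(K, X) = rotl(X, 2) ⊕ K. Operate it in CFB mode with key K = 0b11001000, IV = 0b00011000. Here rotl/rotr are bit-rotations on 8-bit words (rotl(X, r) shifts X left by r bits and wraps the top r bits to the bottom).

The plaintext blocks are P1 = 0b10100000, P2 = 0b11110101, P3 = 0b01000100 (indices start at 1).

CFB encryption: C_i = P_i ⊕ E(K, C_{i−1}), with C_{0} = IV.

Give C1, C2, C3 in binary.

C1: E(K, 0b00011000) = 0b10101000; 0b10100000 ⊕ 0b10101000 = 0b00001000.
C2: E(K, 0b00001000) = 0b11101000; 0b11110101 ⊕ 0b11101000 = 0b00011101.
C3: E(K, 0b00011101) = 0b10111100; 0b01000100 ⊕ 0b10111100 = 0b11111000.

C1 = 0b00001000, C2 = 0b00011101, C3 = 0b11111000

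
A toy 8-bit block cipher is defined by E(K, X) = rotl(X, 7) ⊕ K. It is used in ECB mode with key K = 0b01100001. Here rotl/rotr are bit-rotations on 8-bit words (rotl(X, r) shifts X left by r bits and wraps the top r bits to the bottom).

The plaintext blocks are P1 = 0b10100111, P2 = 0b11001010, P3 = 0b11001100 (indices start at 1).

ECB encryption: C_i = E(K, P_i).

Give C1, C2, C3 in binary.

C1 = 0b10110010, C2 = 0b00000100, C3 = 0b00000111

C1: E(K, 0b10100111) = 0b10110010.
C2: E(K, 0b11001010) = 0b00000100.
C3: E(K, 0b11001100) = 0b00000111.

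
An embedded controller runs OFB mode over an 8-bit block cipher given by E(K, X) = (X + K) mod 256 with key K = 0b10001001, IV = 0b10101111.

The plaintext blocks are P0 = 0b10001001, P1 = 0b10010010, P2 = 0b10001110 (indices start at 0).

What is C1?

C1 = 0b01010011

OFB encryption: S_i = E(K, S_{i−1}) with S_{−1} = IV; C_i = P_i ⊕ S_i.
C0: S = E(K, 0b10101111) = 0b00111000; 0b10001001 ⊕ 0b00111000 = 0b10110001.
C1: S = E(K, 0b00111000) = 0b11000001; 0b10010010 ⊕ 0b11000001 = 0b01010011.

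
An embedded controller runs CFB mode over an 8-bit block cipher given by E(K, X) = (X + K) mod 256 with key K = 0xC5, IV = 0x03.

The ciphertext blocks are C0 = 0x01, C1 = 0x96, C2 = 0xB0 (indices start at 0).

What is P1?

CFB decryption: P_i = C_i ⊕ E(K, C_{i−1}), with C_{−1} = IV.
P1: E(K, 0x01) = 0xC6; 0x96 ⊕ 0xC6 = 0x50.

P1 = 0x50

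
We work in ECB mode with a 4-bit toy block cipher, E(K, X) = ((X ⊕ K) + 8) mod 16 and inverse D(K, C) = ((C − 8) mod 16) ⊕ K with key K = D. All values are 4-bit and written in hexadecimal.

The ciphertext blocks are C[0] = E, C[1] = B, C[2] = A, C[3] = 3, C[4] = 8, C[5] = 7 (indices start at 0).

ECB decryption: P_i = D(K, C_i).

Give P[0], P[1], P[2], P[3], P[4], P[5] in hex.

P[0]: D(K, E) = B.
P[1]: D(K, B) = E.
P[2]: D(K, A) = F.
P[3]: D(K, 3) = 6.
P[4]: D(K, 8) = D.
P[5]: D(K, 7) = 2.

P[0] = B, P[1] = E, P[2] = F, P[3] = 6, P[4] = D, P[5] = 2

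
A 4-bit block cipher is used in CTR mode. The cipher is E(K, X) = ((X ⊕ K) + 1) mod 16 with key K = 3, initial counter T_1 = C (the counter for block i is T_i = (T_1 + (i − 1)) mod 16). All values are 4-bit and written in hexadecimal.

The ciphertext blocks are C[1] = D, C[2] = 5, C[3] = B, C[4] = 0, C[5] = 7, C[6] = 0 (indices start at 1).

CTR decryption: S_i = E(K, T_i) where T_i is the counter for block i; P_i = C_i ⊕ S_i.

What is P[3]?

P[3] = 5

P[3]: T = E, S = E(K, T) = E; B ⊕ E = 5.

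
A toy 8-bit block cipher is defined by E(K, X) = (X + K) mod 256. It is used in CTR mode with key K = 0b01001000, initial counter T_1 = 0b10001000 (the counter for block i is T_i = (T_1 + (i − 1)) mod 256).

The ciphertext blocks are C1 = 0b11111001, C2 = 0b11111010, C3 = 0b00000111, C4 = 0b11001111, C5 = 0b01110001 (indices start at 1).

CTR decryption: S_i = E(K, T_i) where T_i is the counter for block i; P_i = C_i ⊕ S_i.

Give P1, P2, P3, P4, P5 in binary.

P1 = 0b00101001, P2 = 0b00101011, P3 = 0b11010101, P4 = 0b00011100, P5 = 0b10100101

P1: T = 0b10001000, S = E(K, T) = 0b11010000; 0b11111001 ⊕ 0b11010000 = 0b00101001.
P2: T = 0b10001001, S = E(K, T) = 0b11010001; 0b11111010 ⊕ 0b11010001 = 0b00101011.
P3: T = 0b10001010, S = E(K, T) = 0b11010010; 0b00000111 ⊕ 0b11010010 = 0b11010101.
P4: T = 0b10001011, S = E(K, T) = 0b11010011; 0b11001111 ⊕ 0b11010011 = 0b00011100.
P5: T = 0b10001100, S = E(K, T) = 0b11010100; 0b01110001 ⊕ 0b11010100 = 0b10100101.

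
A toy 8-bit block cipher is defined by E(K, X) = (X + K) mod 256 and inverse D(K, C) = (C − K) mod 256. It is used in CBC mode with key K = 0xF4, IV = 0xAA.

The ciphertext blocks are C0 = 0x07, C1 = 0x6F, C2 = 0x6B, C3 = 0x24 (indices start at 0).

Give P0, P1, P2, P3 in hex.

P0 = 0xB9, P1 = 0x7C, P2 = 0x18, P3 = 0x5B

CBC decryption: P_i = D(K, C_i) ⊕ C_{i−1}, with C_{−1} = IV.
P0: D(K, 0x07) = 0x13; 0x13 ⊕ 0xAA = 0xB9.
P1: D(K, 0x6F) = 0x7B; 0x7B ⊕ 0x07 = 0x7C.
P2: D(K, 0x6B) = 0x77; 0x77 ⊕ 0x6F = 0x18.
P3: D(K, 0x24) = 0x30; 0x30 ⊕ 0x6B = 0x5B.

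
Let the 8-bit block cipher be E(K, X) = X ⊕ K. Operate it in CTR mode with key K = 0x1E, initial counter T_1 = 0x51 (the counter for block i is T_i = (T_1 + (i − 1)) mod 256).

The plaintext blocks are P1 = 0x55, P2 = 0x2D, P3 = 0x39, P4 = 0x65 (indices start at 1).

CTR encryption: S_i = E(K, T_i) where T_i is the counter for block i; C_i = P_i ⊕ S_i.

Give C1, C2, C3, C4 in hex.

C1: T = 0x51, S = E(K, T) = 0x4F; 0x55 ⊕ 0x4F = 0x1A.
C2: T = 0x52, S = E(K, T) = 0x4C; 0x2D ⊕ 0x4C = 0x61.
C3: T = 0x53, S = E(K, T) = 0x4D; 0x39 ⊕ 0x4D = 0x74.
C4: T = 0x54, S = E(K, T) = 0x4A; 0x65 ⊕ 0x4A = 0x2F.

C1 = 0x1A, C2 = 0x61, C3 = 0x74, C4 = 0x2F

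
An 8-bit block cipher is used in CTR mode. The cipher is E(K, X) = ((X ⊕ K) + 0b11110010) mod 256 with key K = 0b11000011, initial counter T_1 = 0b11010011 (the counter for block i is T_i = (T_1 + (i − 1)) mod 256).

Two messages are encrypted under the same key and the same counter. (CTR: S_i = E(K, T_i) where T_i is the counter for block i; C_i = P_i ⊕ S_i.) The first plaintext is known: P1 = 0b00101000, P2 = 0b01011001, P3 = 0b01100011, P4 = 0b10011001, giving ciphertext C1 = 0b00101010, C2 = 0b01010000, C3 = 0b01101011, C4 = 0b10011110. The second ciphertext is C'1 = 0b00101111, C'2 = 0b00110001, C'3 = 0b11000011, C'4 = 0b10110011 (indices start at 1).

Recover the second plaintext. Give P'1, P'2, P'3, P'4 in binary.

P'1 = 0b00101101, P'2 = 0b00111000, P'3 = 0b11001011, P'4 = 0b10110100

In CTR with a reused counter, both messages share the same keystream S_i, so C_i ⊕ C'_i = P_i ⊕ P'_i and thus P'_i = P_i ⊕ C_i ⊕ C'_i.
P'1: 0b00101000 ⊕ 0b00101010 ⊕ 0b00101111 = 0b00101101.
P'2: 0b01011001 ⊕ 0b01010000 ⊕ 0b00110001 = 0b00111000.
P'3: 0b01100011 ⊕ 0b01101011 ⊕ 0b11000011 = 0b11001011.
P'4: 0b10011001 ⊕ 0b10011110 ⊕ 0b10110011 = 0b10110100.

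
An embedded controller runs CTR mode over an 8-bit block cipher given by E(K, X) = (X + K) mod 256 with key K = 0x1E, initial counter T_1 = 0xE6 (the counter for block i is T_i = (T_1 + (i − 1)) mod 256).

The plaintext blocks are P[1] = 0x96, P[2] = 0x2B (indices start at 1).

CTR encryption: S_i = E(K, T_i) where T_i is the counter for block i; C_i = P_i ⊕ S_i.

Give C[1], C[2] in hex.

C[1]: T = 0xE6, S = E(K, T) = 0x04; 0x96 ⊕ 0x04 = 0x92.
C[2]: T = 0xE7, S = E(K, T) = 0x05; 0x2B ⊕ 0x05 = 0x2E.

C[1] = 0x92, C[2] = 0x2E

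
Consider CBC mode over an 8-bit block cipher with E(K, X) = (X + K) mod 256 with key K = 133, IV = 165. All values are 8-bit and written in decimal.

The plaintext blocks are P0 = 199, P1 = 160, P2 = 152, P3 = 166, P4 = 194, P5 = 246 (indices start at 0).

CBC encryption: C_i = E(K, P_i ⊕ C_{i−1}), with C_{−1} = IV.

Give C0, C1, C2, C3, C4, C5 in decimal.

C0 = 231, C1 = 204, C2 = 217, C3 = 4, C4 = 75, C5 = 66

C0: P0 ⊕ 165 = 98; E(K, 98) = 231.
C1: P1 ⊕ 231 = 71; E(K, 71) = 204.
C2: P2 ⊕ 204 = 84; E(K, 84) = 217.
C3: P3 ⊕ 217 = 127; E(K, 127) = 4.
C4: P4 ⊕ 4 = 198; E(K, 198) = 75.
C5: P5 ⊕ 75 = 189; E(K, 189) = 66.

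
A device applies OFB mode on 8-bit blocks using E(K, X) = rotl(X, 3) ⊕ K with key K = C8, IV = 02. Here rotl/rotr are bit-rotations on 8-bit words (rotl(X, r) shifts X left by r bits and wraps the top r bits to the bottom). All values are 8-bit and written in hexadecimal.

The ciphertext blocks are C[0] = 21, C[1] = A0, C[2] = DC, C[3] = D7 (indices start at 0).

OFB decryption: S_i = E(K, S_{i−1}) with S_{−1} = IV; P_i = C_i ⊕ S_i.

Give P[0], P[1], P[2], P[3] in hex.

P[0]: S = E(K, 02) = D8; 21 ⊕ D8 = F9.
P[1]: S = E(K, D8) = 0E; A0 ⊕ 0E = AE.
P[2]: S = E(K, 0E) = B8; DC ⊕ B8 = 64.
P[3]: S = E(K, B8) = 0D; D7 ⊕ 0D = DA.

P[0] = F9, P[1] = AE, P[2] = 64, P[3] = DA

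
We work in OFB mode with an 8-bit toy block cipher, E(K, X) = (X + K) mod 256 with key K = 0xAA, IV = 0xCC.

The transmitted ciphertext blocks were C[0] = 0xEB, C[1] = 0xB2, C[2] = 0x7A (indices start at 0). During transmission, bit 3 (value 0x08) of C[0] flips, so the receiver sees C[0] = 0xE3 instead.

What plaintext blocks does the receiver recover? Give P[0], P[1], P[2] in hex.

P[0] = 0x95, P[1] = 0x92, P[2] = 0xB0

OFB decryption: S_i = E(K, S_{i−1}) with S_{−1} = IV; P_i = C_i ⊕ S_i.
Only C[0] changed, to 0xE3. In OFB, a change in C_i flips the same bit in P_i only; the keystream is unaffected. Decrypting the received ciphertext:
P[0]: S = E(K, 0xCC) = 0x76; 0xE3 ⊕ 0x76 = 0x95.
P[1]: S = E(K, 0x76) = 0x20; 0xB2 ⊕ 0x20 = 0x92.
P[2]: S = E(K, 0x20) = 0xCA; 0x7A ⊕ 0xCA = 0xB0.
Blocks that differ from the original plaintext: P[0].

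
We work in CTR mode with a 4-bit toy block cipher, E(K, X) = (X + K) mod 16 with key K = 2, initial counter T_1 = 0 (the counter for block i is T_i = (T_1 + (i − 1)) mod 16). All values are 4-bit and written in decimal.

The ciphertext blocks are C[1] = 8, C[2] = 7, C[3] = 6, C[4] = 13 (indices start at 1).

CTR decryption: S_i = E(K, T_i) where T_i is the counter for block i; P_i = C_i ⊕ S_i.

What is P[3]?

P[3]: T = 2, S = E(K, T) = 4; 6 ⊕ 4 = 2.

P[3] = 2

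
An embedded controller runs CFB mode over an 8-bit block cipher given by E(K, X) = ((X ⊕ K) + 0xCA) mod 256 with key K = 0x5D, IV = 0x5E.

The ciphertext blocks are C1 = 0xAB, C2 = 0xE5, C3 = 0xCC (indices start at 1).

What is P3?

P3 = 0x4E

CFB decryption: P_i = C_i ⊕ E(K, C_{i−1}), with C_{0} = IV.
P3: E(K, 0xE5) = 0x82; 0xCC ⊕ 0x82 = 0x4E.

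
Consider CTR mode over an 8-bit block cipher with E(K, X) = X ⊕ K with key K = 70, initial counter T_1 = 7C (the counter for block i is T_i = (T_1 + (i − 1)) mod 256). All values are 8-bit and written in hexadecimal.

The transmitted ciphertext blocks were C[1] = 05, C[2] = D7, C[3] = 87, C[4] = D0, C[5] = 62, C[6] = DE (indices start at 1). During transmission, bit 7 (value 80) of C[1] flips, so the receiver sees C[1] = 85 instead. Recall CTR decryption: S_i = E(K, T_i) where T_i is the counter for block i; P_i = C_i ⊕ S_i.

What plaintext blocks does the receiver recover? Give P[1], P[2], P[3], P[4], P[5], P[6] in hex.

P[1] = 89, P[2] = DA, P[3] = 89, P[4] = DF, P[5] = 92, P[6] = 2F

Only C[1] changed, to 85. In CTR, a change in C_i flips the same bit in P_i only; the keystream is unaffected. Decrypting the received ciphertext:
P[1]: T = 7C, S = E(K, T) = 0C; 85 ⊕ 0C = 89.
P[2]: T = 7D, S = E(K, T) = 0D; D7 ⊕ 0D = DA.
P[3]: T = 7E, S = E(K, T) = 0E; 87 ⊕ 0E = 89.
P[4]: T = 7F, S = E(K, T) = 0F; D0 ⊕ 0F = DF.
P[5]: T = 80, S = E(K, T) = F0; 62 ⊕ F0 = 92.
P[6]: T = 81, S = E(K, T) = F1; DE ⊕ F1 = 2F.
Blocks that differ from the original plaintext: P[1].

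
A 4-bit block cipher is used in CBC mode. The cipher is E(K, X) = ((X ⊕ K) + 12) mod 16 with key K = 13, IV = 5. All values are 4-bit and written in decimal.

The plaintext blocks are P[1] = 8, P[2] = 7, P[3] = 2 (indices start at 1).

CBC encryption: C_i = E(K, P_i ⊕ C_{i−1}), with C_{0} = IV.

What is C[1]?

C[1] = 12

C[1]: P[1] ⊕ 5 = 13; E(K, 13) = 12.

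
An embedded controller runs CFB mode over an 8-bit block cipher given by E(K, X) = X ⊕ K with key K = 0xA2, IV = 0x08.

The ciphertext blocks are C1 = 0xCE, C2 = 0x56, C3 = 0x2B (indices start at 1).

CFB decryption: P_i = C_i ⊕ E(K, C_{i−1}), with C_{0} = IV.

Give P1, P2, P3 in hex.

P1: E(K, 0x08) = 0xAA; 0xCE ⊕ 0xAA = 0x64.
P2: E(K, 0xCE) = 0x6C; 0x56 ⊕ 0x6C = 0x3A.
P3: E(K, 0x56) = 0xF4; 0x2B ⊕ 0xF4 = 0xDF.

P1 = 0x64, P2 = 0x3A, P3 = 0xDF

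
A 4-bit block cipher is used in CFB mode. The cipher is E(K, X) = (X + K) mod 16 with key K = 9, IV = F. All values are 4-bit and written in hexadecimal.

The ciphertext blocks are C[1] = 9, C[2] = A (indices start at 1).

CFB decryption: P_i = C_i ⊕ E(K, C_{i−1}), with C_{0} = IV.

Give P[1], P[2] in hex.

P[1]: E(K, F) = 8; 9 ⊕ 8 = 1.
P[2]: E(K, 9) = 2; A ⊕ 2 = 8.

P[1] = 1, P[2] = 8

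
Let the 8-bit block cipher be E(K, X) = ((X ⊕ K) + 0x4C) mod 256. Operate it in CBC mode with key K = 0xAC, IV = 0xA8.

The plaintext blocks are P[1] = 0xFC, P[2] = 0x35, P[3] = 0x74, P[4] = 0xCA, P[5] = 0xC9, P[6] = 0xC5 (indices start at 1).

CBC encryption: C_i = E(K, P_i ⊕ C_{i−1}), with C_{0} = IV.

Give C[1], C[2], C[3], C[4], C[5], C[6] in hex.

C[1] = 0x44, C[2] = 0x29, C[3] = 0x3D, C[4] = 0xA7, C[5] = 0x0E, C[6] = 0xB3

C[1]: P[1] ⊕ 0xA8 = 0x54; E(K, 0x54) = 0x44.
C[2]: P[2] ⊕ 0x44 = 0x71; E(K, 0x71) = 0x29.
C[3]: P[3] ⊕ 0x29 = 0x5D; E(K, 0x5D) = 0x3D.
C[4]: P[4] ⊕ 0x3D = 0xF7; E(K, 0xF7) = 0xA7.
C[5]: P[5] ⊕ 0xA7 = 0x6E; E(K, 0x6E) = 0x0E.
C[6]: P[6] ⊕ 0x0E = 0xCB; E(K, 0xCB) = 0xB3.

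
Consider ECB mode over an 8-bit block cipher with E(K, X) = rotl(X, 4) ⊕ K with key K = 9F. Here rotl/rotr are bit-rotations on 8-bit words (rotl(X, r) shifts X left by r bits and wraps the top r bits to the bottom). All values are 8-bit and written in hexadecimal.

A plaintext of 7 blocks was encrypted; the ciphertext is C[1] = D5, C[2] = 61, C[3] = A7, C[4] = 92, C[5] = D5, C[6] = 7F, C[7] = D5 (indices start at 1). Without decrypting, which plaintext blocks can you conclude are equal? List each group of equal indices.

ECB encrypts each block independently with the same key, so equal ciphertext blocks imply equal plaintext blocks.
C[1] = C[5] = C[7] = D5, so P[1] = P[5] = P[7].

P[1] = P[5] = P[7]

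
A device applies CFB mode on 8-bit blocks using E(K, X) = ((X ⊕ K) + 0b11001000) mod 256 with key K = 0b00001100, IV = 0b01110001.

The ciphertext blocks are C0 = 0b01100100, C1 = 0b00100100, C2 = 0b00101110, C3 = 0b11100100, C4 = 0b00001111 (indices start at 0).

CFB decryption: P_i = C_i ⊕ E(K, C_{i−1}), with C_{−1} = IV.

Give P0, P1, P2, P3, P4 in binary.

P0: E(K, 0b01110001) = 0b01000101; 0b01100100 ⊕ 0b01000101 = 0b00100001.
P1: E(K, 0b01100100) = 0b00110000; 0b00100100 ⊕ 0b00110000 = 0b00010100.
P2: E(K, 0b00100100) = 0b11110000; 0b00101110 ⊕ 0b11110000 = 0b11011110.
P3: E(K, 0b00101110) = 0b11101010; 0b11100100 ⊕ 0b11101010 = 0b00001110.
P4: E(K, 0b11100100) = 0b10110000; 0b00001111 ⊕ 0b10110000 = 0b10111111.

P0 = 0b00100001, P1 = 0b00010100, P2 = 0b11011110, P3 = 0b00001110, P4 = 0b10111111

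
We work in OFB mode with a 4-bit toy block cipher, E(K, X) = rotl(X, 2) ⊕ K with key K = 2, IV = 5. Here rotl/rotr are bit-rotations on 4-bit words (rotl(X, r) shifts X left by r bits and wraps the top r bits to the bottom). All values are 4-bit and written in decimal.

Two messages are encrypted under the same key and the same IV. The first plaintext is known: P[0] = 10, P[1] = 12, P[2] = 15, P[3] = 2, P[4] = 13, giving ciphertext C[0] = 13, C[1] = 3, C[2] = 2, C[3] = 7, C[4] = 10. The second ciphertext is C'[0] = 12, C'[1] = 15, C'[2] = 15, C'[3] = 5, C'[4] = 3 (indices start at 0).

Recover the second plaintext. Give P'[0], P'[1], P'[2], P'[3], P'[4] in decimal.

P'[0] = 11, P'[1] = 0, P'[2] = 2, P'[3] = 0, P'[4] = 4

In OFB with a reused IV, both messages share the same keystream S_i, so C_i ⊕ C'_i = P_i ⊕ P'_i and thus P'_i = P_i ⊕ C_i ⊕ C'_i.
P'[0]: 10 ⊕ 13 ⊕ 12 = 11.
P'[1]: 12 ⊕ 3 ⊕ 15 = 0.
P'[2]: 15 ⊕ 2 ⊕ 15 = 2.
P'[3]: 2 ⊕ 7 ⊕ 5 = 0.
P'[4]: 13 ⊕ 10 ⊕ 3 = 4.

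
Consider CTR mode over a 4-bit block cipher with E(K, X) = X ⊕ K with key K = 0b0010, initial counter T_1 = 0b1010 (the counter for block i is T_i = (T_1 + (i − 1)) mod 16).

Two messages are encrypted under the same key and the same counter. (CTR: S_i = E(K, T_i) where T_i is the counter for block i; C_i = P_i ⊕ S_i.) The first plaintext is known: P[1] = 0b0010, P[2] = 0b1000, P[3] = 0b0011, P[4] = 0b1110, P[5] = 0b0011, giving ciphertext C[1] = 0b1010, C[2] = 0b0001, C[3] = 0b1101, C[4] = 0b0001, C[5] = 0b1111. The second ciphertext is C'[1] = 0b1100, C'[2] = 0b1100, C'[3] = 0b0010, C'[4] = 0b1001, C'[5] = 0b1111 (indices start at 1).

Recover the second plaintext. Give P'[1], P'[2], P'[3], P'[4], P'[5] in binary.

In CTR with a reused counter, both messages share the same keystream S_i, so C_i ⊕ C'_i = P_i ⊕ P'_i and thus P'_i = P_i ⊕ C_i ⊕ C'_i.
P'[1]: 0b0010 ⊕ 0b1010 ⊕ 0b1100 = 0b0100.
P'[2]: 0b1000 ⊕ 0b0001 ⊕ 0b1100 = 0b0101.
P'[3]: 0b0011 ⊕ 0b1101 ⊕ 0b0010 = 0b1100.
P'[4]: 0b1110 ⊕ 0b0001 ⊕ 0b1001 = 0b0110.
P'[5]: 0b0011 ⊕ 0b1111 ⊕ 0b1111 = 0b0011.

P'[1] = 0b0100, P'[2] = 0b0101, P'[3] = 0b1100, P'[4] = 0b0110, P'[5] = 0b0011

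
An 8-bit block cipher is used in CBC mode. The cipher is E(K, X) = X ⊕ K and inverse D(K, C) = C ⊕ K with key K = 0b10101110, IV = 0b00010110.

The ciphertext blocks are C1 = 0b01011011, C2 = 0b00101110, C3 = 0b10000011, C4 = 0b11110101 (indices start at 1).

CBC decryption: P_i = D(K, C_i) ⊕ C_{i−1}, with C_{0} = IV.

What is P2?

P2: D(K, 0b00101110) = 0b10000000; 0b10000000 ⊕ 0b01011011 = 0b11011011.

P2 = 0b11011011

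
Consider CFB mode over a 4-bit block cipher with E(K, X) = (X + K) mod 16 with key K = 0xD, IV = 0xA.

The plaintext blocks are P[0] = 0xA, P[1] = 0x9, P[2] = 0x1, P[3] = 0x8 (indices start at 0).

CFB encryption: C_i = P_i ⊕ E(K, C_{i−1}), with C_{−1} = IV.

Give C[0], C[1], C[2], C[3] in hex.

C[0]: E(K, 0xA) = 0x7; 0xA ⊕ 0x7 = 0xD.
C[1]: E(K, 0xD) = 0xA; 0x9 ⊕ 0xA = 0x3.
C[2]: E(K, 0x3) = 0x0; 0x1 ⊕ 0x0 = 0x1.
C[3]: E(K, 0x1) = 0xE; 0x8 ⊕ 0xE = 0x6.

C[0] = 0xD, C[1] = 0x3, C[2] = 0x1, C[3] = 0x6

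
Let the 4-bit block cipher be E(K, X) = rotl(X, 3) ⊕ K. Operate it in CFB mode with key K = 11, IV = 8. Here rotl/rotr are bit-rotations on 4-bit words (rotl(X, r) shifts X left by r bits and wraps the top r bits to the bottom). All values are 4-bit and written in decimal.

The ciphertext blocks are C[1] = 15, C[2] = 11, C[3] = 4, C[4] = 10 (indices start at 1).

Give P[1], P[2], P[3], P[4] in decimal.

P[1] = 0, P[2] = 15, P[3] = 2, P[4] = 3

CFB decryption: P_i = C_i ⊕ E(K, C_{i−1}), with C_{0} = IV.
P[1]: E(K, 8) = 15; 15 ⊕ 15 = 0.
P[2]: E(K, 15) = 4; 11 ⊕ 4 = 15.
P[3]: E(K, 11) = 6; 4 ⊕ 6 = 2.
P[4]: E(K, 4) = 9; 10 ⊕ 9 = 3.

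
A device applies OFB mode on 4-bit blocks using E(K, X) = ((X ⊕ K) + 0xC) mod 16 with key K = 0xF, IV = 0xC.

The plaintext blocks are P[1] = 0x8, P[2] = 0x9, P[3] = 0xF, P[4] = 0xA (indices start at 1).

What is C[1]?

OFB encryption: S_i = E(K, S_{i−1}) with S_{0} = IV; C_i = P_i ⊕ S_i.
C[1]: S = E(K, 0xC) = 0xF; 0x8 ⊕ 0xF = 0x7.

C[1] = 0x7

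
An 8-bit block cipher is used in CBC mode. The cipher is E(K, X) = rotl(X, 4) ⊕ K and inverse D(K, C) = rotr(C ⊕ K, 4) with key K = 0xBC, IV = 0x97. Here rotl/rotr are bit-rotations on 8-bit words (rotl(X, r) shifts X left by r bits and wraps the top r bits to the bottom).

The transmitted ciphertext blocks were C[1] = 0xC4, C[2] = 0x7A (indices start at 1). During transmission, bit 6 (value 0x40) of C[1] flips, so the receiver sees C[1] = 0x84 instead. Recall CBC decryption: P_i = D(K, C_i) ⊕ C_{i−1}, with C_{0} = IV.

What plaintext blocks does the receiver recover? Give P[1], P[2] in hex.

Only C[1] changed, to 0x84. In CBC, a change in C_i garbles P_i and flips the same bit in P_{i+1}. Decrypting the received ciphertext:
P[1]: D(K, 0x84) = 0x83; 0x83 ⊕ 0x97 = 0x14.
P[2]: D(K, 0x7A) = 0x6C; 0x6C ⊕ 0x84 = 0xE8.
Blocks that differ from the original plaintext: P[1], P[2].

P[1] = 0x14, P[2] = 0xE8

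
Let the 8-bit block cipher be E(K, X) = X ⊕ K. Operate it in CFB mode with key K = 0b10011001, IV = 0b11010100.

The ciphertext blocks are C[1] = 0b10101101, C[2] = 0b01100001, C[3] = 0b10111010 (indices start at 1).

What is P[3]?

CFB decryption: P_i = C_i ⊕ E(K, C_{i−1}), with C_{0} = IV.
P[3]: E(K, 0b01100001) = 0b11111000; 0b10111010 ⊕ 0b11111000 = 0b01000010.

P[3] = 0b01000010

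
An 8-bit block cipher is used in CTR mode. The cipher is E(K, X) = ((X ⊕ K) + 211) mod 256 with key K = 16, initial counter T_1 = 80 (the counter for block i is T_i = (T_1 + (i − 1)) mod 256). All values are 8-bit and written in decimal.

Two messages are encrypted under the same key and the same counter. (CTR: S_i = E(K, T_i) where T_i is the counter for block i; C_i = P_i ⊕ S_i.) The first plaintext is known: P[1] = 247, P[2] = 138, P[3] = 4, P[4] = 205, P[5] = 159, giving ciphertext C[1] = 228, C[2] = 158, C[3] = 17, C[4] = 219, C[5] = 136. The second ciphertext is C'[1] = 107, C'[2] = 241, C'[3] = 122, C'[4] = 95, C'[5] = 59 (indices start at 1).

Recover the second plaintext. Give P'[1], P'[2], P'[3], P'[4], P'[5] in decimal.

In CTR with a reused counter, both messages share the same keystream S_i, so C_i ⊕ C'_i = P_i ⊕ P'_i and thus P'_i = P_i ⊕ C_i ⊕ C'_i.
P'[1]: 247 ⊕ 228 ⊕ 107 = 120.
P'[2]: 138 ⊕ 158 ⊕ 241 = 229.
P'[3]: 4 ⊕ 17 ⊕ 122 = 111.
P'[4]: 205 ⊕ 219 ⊕ 95 = 73.
P'[5]: 159 ⊕ 136 ⊕ 59 = 44.

P'[1] = 120, P'[2] = 229, P'[3] = 111, P'[4] = 73, P'[5] = 44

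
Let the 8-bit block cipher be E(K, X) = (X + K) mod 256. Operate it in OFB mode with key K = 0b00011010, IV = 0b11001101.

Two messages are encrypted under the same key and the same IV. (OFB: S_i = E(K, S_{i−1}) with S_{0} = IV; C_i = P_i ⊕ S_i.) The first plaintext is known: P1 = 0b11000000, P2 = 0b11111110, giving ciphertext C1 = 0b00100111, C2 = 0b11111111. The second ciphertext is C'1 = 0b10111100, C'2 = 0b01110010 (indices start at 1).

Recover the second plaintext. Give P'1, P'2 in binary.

In OFB with a reused IV, both messages share the same keystream S_i, so C_i ⊕ C'_i = P_i ⊕ P'_i and thus P'_i = P_i ⊕ C_i ⊕ C'_i.
P'1: 0b11000000 ⊕ 0b00100111 ⊕ 0b10111100 = 0b01011011.
P'2: 0b11111110 ⊕ 0b11111111 ⊕ 0b01110010 = 0b01110011.

P'1 = 0b01011011, P'2 = 0b01110011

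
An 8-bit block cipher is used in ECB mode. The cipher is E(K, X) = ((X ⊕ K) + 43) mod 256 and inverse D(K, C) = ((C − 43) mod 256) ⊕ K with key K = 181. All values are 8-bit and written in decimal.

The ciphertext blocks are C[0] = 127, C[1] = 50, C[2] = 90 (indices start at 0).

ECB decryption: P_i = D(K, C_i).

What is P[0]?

P[0] = 225

P[0]: D(K, 127) = 225.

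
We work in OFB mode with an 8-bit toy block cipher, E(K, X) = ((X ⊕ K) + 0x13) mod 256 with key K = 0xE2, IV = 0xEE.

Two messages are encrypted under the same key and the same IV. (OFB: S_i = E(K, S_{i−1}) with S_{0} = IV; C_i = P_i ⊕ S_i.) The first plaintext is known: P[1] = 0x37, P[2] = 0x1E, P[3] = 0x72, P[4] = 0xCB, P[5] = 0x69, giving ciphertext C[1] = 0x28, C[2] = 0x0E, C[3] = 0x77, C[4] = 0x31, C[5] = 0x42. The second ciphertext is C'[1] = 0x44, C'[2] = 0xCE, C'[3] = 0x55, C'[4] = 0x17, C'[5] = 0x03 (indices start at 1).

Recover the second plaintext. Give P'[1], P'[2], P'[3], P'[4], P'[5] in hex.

P'[1] = 0x5B, P'[2] = 0xDE, P'[3] = 0x50, P'[4] = 0xED, P'[5] = 0x28

In OFB with a reused IV, both messages share the same keystream S_i, so C_i ⊕ C'_i = P_i ⊕ P'_i and thus P'_i = P_i ⊕ C_i ⊕ C'_i.
P'[1]: 0x37 ⊕ 0x28 ⊕ 0x44 = 0x5B.
P'[2]: 0x1E ⊕ 0x0E ⊕ 0xCE = 0xDE.
P'[3]: 0x72 ⊕ 0x77 ⊕ 0x55 = 0x50.
P'[4]: 0xCB ⊕ 0x31 ⊕ 0x17 = 0xED.
P'[5]: 0x69 ⊕ 0x42 ⊕ 0x03 = 0x28.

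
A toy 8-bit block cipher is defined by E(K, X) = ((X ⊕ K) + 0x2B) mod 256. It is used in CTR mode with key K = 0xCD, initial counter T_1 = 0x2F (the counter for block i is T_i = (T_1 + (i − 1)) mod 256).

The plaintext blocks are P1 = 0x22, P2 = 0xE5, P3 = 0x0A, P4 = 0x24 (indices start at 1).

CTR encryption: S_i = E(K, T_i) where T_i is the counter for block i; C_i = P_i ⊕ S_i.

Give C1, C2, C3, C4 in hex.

C1 = 0x2F, C2 = 0xCD, C3 = 0x2D, C4 = 0x0E

C1: T = 0x2F, S = E(K, T) = 0x0D; 0x22 ⊕ 0x0D = 0x2F.
C2: T = 0x30, S = E(K, T) = 0x28; 0xE5 ⊕ 0x28 = 0xCD.
C3: T = 0x31, S = E(K, T) = 0x27; 0x0A ⊕ 0x27 = 0x2D.
C4: T = 0x32, S = E(K, T) = 0x2A; 0x24 ⊕ 0x2A = 0x0E.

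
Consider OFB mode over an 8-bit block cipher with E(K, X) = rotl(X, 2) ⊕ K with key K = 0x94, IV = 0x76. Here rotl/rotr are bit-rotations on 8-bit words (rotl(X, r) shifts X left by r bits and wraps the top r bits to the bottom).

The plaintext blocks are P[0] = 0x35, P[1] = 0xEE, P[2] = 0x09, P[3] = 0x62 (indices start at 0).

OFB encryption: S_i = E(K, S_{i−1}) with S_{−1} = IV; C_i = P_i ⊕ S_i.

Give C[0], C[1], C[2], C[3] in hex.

C[0] = 0x78, C[1] = 0x4F, C[2] = 0x1B, C[3] = 0xBE

C[0]: S = E(K, 0x76) = 0x4D; 0x35 ⊕ 0x4D = 0x78.
C[1]: S = E(K, 0x4D) = 0xA1; 0xEE ⊕ 0xA1 = 0x4F.
C[2]: S = E(K, 0xA1) = 0x12; 0x09 ⊕ 0x12 = 0x1B.
C[3]: S = E(K, 0x12) = 0xDC; 0x62 ⊕ 0xDC = 0xBE.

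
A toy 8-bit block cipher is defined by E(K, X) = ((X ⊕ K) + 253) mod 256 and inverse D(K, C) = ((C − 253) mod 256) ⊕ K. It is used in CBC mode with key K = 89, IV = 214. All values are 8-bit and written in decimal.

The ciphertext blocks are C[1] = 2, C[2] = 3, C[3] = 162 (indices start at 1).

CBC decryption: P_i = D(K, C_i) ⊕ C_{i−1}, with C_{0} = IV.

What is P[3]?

P[3]: D(K, 162) = 252; 252 ⊕ 3 = 255.

P[3] = 255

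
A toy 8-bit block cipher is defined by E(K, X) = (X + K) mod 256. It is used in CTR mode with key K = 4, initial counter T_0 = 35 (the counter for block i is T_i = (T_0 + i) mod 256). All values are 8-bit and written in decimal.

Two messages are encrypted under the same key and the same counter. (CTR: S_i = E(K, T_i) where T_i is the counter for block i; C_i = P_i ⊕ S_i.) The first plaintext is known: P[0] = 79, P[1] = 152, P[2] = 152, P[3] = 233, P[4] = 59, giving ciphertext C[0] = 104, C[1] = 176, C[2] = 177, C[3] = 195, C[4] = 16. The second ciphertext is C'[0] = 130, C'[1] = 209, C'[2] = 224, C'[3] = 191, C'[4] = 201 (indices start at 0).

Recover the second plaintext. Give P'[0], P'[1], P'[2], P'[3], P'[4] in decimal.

In CTR with a reused counter, both messages share the same keystream S_i, so C_i ⊕ C'_i = P_i ⊕ P'_i and thus P'_i = P_i ⊕ C_i ⊕ C'_i.
P'[0]: 79 ⊕ 104 ⊕ 130 = 165.
P'[1]: 152 ⊕ 176 ⊕ 209 = 249.
P'[2]: 152 ⊕ 177 ⊕ 224 = 201.
P'[3]: 233 ⊕ 195 ⊕ 191 = 149.
P'[4]: 59 ⊕ 16 ⊕ 201 = 226.

P'[0] = 165, P'[1] = 249, P'[2] = 201, P'[3] = 149, P'[4] = 226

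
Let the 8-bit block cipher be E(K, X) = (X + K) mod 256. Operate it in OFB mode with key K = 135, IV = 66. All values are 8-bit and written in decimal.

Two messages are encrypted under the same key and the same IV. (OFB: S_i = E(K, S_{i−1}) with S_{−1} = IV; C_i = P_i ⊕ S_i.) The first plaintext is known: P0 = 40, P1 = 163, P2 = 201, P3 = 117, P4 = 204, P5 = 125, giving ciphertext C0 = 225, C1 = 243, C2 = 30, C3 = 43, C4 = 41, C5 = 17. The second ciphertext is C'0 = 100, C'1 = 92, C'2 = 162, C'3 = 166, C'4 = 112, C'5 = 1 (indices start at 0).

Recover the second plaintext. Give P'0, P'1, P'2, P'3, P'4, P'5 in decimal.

In OFB with a reused IV, both messages share the same keystream S_i, so C_i ⊕ C'_i = P_i ⊕ P'_i and thus P'_i = P_i ⊕ C_i ⊕ C'_i.
P'0: 40 ⊕ 225 ⊕ 100 = 173.
P'1: 163 ⊕ 243 ⊕ 92 = 12.
P'2: 201 ⊕ 30 ⊕ 162 = 117.
P'3: 117 ⊕ 43 ⊕ 166 = 248.
P'4: 204 ⊕ 41 ⊕ 112 = 149.
P'5: 125 ⊕ 17 ⊕ 1 = 109.

P'0 = 173, P'1 = 12, P'2 = 117, P'3 = 248, P'4 = 149, P'5 = 109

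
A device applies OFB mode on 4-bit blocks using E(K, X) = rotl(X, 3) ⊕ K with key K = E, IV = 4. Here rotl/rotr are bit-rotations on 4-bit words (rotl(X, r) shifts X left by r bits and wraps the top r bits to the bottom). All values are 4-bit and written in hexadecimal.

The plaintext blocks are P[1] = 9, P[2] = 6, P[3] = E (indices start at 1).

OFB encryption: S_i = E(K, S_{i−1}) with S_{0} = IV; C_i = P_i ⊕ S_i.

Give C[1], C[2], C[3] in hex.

C[1] = 5, C[2] = E, C[3] = 4

C[1]: S = E(K, 4) = C; 9 ⊕ C = 5.
C[2]: S = E(K, C) = 8; 6 ⊕ 8 = E.
C[3]: S = E(K, 8) = A; E ⊕ A = 4.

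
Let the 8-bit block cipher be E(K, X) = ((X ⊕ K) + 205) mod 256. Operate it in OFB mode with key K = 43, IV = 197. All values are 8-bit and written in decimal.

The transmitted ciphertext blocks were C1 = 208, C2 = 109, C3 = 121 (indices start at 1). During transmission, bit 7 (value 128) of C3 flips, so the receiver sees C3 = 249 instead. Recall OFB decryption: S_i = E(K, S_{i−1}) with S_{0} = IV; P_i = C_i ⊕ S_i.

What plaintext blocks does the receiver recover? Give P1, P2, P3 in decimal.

P1 = 107, P2 = 48, P3 = 186

Only C3 changed, to 249. In OFB, a change in C_i flips the same bit in P_i only; the keystream is unaffected. Decrypting the received ciphertext:
P1: S = E(K, 197) = 187; 208 ⊕ 187 = 107.
P2: S = E(K, 187) = 93; 109 ⊕ 93 = 48.
P3: S = E(K, 93) = 67; 249 ⊕ 67 = 186.
Blocks that differ from the original plaintext: P3.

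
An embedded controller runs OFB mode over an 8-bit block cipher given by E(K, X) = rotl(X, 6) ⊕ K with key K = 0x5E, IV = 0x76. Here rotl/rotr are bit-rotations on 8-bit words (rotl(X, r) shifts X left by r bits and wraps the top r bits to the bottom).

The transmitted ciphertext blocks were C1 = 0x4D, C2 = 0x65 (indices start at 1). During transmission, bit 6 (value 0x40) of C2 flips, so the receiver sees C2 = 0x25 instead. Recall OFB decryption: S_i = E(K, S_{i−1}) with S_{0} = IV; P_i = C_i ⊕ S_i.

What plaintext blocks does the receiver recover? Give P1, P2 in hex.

Only C2 changed, to 0x25. In OFB, a change in C_i flips the same bit in P_i only; the keystream is unaffected. Decrypting the received ciphertext:
P1: S = E(K, 0x76) = 0xC3; 0x4D ⊕ 0xC3 = 0x8E.
P2: S = E(K, 0xC3) = 0xAE; 0x25 ⊕ 0xAE = 0x8B.
Blocks that differ from the original plaintext: P2.

P1 = 0x8E, P2 = 0x8B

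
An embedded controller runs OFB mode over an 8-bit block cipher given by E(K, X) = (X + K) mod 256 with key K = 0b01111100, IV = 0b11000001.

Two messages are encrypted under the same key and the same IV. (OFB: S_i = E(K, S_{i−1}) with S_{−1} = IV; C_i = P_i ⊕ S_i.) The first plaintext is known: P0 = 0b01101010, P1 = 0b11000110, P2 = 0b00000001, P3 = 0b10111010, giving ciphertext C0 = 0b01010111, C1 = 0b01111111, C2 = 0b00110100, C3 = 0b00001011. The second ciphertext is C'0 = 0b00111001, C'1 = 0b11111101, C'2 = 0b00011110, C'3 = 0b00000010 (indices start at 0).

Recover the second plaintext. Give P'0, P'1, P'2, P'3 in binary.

In OFB with a reused IV, both messages share the same keystream S_i, so C_i ⊕ C'_i = P_i ⊕ P'_i and thus P'_i = P_i ⊕ C_i ⊕ C'_i.
P'0: 0b01101010 ⊕ 0b01010111 ⊕ 0b00111001 = 0b00000100.
P'1: 0b11000110 ⊕ 0b01111111 ⊕ 0b11111101 = 0b01000100.
P'2: 0b00000001 ⊕ 0b00110100 ⊕ 0b00011110 = 0b00101011.
P'3: 0b10111010 ⊕ 0b00001011 ⊕ 0b00000010 = 0b10110011.

P'0 = 0b00000100, P'1 = 0b01000100, P'2 = 0b00101011, P'3 = 0b10110011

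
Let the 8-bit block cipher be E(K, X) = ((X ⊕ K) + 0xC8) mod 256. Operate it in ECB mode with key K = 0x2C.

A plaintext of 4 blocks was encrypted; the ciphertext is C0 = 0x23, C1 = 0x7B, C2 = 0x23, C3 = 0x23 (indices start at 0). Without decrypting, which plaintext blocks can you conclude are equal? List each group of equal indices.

ECB encrypts each block independently with the same key, so equal ciphertext blocks imply equal plaintext blocks.
C0 = C2 = C3 = 0x23, so P0 = P2 = P3.

P0 = P2 = P3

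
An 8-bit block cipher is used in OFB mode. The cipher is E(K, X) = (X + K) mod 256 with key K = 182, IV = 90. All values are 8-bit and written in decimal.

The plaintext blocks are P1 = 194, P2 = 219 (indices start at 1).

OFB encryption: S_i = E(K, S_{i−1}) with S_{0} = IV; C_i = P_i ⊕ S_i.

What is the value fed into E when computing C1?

90

C1: S = E(K, 90) = 16; 194 ⊕ 16 = 210.
So the input to E for block 1 is 90.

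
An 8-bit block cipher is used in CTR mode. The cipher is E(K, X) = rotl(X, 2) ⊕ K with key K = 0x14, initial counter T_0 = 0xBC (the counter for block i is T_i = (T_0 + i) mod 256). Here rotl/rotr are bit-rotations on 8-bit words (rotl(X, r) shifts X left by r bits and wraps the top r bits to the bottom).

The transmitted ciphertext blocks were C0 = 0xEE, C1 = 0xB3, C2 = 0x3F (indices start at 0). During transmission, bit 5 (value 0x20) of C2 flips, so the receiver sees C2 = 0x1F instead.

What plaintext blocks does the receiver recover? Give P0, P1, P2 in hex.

CTR decryption: S_i = E(K, T_i) where T_i is the counter for block i; P_i = C_i ⊕ S_i.
Only C2 changed, to 0x1F. In CTR, a change in C_i flips the same bit in P_i only; the keystream is unaffected. Decrypting the received ciphertext:
P0: T = 0xBC, S = E(K, T) = 0xE6; 0xEE ⊕ 0xE6 = 0x08.
P1: T = 0xBD, S = E(K, T) = 0xE2; 0xB3 ⊕ 0xE2 = 0x51.
P2: T = 0xBE, S = E(K, T) = 0xEE; 0x1F ⊕ 0xEE = 0xF1.
Blocks that differ from the original plaintext: P2.

P0 = 0x08, P1 = 0x51, P2 = 0xF1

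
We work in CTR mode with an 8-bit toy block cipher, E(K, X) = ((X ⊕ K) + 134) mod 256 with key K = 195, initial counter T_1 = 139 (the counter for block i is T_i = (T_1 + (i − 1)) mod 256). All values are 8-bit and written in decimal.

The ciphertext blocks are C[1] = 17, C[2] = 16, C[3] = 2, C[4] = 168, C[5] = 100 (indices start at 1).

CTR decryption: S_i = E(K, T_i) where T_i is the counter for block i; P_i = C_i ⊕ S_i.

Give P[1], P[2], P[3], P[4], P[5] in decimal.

P[1]: T = 139, S = E(K, T) = 206; 17 ⊕ 206 = 223.
P[2]: T = 140, S = E(K, T) = 213; 16 ⊕ 213 = 197.
P[3]: T = 141, S = E(K, T) = 212; 2 ⊕ 212 = 214.
P[4]: T = 142, S = E(K, T) = 211; 168 ⊕ 211 = 123.
P[5]: T = 143, S = E(K, T) = 210; 100 ⊕ 210 = 182.

P[1] = 223, P[2] = 197, P[3] = 214, P[4] = 123, P[5] = 182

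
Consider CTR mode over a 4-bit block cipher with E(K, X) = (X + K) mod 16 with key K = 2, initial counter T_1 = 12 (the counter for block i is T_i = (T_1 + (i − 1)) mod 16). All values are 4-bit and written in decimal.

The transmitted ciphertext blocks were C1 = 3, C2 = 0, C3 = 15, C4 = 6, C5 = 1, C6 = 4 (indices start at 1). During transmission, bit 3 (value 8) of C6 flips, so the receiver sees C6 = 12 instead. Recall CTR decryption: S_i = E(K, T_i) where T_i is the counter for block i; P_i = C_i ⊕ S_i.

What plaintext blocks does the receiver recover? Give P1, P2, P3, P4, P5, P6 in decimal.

P1 = 13, P2 = 15, P3 = 15, P4 = 7, P5 = 3, P6 = 15

Only C6 changed, to 12. In CTR, a change in C_i flips the same bit in P_i only; the keystream is unaffected. Decrypting the received ciphertext:
P1: T = 12, S = E(K, T) = 14; 3 ⊕ 14 = 13.
P2: T = 13, S = E(K, T) = 15; 0 ⊕ 15 = 15.
P3: T = 14, S = E(K, T) = 0; 15 ⊕ 0 = 15.
P4: T = 15, S = E(K, T) = 1; 6 ⊕ 1 = 7.
P5: T = 0, S = E(K, T) = 2; 1 ⊕ 2 = 3.
P6: T = 1, S = E(K, T) = 3; 12 ⊕ 3 = 15.
Blocks that differ from the original plaintext: P6.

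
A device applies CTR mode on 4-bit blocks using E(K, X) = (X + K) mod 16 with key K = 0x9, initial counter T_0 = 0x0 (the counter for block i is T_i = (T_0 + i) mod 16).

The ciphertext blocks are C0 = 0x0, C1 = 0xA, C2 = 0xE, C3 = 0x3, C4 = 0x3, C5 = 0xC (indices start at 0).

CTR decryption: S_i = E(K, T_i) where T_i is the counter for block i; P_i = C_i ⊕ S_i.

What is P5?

P5 = 0x2

P5: T = 0x5, S = E(K, T) = 0xE; 0xC ⊕ 0xE = 0x2.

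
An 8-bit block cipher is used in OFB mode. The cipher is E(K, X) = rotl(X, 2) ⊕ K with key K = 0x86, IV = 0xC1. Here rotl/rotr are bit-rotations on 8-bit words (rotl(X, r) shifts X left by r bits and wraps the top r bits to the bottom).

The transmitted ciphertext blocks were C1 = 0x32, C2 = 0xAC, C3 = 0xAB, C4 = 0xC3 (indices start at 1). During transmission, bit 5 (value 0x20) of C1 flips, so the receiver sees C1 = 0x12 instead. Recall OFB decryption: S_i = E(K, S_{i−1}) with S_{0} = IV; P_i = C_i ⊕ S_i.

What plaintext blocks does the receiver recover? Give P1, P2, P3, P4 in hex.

Only C1 changed, to 0x12. In OFB, a change in C_i flips the same bit in P_i only; the keystream is unaffected. Decrypting the received ciphertext:
P1: S = E(K, 0xC1) = 0x81; 0x12 ⊕ 0x81 = 0x93.
P2: S = E(K, 0x81) = 0x80; 0xAC ⊕ 0x80 = 0x2C.
P3: S = E(K, 0x80) = 0x84; 0xAB ⊕ 0x84 = 0x2F.
P4: S = E(K, 0x84) = 0x94; 0xC3 ⊕ 0x94 = 0x57.
Blocks that differ from the original plaintext: P1.

P1 = 0x93, P2 = 0x2C, P3 = 0x2F, P4 = 0x57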